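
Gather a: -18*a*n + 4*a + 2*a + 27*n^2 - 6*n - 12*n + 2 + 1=a*(6 - 18*n) + 27*n^2 - 18*n + 3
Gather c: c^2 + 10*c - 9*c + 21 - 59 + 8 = c^2 + c - 30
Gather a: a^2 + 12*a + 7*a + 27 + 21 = a^2 + 19*a + 48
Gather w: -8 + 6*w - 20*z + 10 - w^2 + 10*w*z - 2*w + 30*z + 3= -w^2 + w*(10*z + 4) + 10*z + 5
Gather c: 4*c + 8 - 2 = 4*c + 6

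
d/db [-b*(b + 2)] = -2*b - 2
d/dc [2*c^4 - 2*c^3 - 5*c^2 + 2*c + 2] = 8*c^3 - 6*c^2 - 10*c + 2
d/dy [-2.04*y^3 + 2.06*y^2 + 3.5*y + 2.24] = -6.12*y^2 + 4.12*y + 3.5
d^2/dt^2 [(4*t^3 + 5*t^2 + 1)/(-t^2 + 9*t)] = 6*(-123*t^3 - t^2 + 9*t - 27)/(t^3*(t^3 - 27*t^2 + 243*t - 729))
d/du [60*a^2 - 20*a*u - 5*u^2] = -20*a - 10*u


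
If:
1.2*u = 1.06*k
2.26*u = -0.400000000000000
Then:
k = -0.20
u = -0.18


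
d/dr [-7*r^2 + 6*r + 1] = 6 - 14*r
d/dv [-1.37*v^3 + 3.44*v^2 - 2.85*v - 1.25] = -4.11*v^2 + 6.88*v - 2.85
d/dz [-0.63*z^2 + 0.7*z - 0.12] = 0.7 - 1.26*z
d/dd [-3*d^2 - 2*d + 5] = -6*d - 2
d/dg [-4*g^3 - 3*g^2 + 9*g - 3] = -12*g^2 - 6*g + 9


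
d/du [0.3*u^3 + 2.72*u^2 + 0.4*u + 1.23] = 0.9*u^2 + 5.44*u + 0.4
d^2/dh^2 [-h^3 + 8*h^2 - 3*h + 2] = 16 - 6*h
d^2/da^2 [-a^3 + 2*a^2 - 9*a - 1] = 4 - 6*a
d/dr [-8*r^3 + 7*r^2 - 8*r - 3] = -24*r^2 + 14*r - 8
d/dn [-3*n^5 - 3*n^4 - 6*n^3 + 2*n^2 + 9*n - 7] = -15*n^4 - 12*n^3 - 18*n^2 + 4*n + 9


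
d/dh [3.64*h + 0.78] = 3.64000000000000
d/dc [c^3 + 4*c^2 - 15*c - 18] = 3*c^2 + 8*c - 15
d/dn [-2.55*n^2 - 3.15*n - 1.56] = -5.1*n - 3.15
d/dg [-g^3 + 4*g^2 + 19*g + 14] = -3*g^2 + 8*g + 19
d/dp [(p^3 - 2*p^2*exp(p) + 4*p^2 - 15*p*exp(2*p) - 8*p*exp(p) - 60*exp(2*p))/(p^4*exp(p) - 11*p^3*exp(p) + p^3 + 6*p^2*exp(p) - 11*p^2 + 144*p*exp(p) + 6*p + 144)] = ((-p^3 + 2*p^2*exp(p) - 4*p^2 + 15*p*exp(2*p) + 8*p*exp(p) + 60*exp(2*p))*(p^4*exp(p) - 7*p^3*exp(p) - 27*p^2*exp(p) + 3*p^2 + 156*p*exp(p) - 22*p + 144*exp(p) + 6) + (-2*p^2*exp(p) + 3*p^2 - 30*p*exp(2*p) - 12*p*exp(p) + 8*p - 135*exp(2*p) - 8*exp(p))*(p^4*exp(p) - 11*p^3*exp(p) + p^3 + 6*p^2*exp(p) - 11*p^2 + 144*p*exp(p) + 6*p + 144))/(p^4*exp(p) - 11*p^3*exp(p) + p^3 + 6*p^2*exp(p) - 11*p^2 + 144*p*exp(p) + 6*p + 144)^2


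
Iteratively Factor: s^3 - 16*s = (s)*(s^2 - 16) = s*(s + 4)*(s - 4)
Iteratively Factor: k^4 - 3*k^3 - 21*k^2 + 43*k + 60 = (k - 3)*(k^3 - 21*k - 20) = (k - 3)*(k + 4)*(k^2 - 4*k - 5) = (k - 3)*(k + 1)*(k + 4)*(k - 5)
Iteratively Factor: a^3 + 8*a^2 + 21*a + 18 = (a + 2)*(a^2 + 6*a + 9) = (a + 2)*(a + 3)*(a + 3)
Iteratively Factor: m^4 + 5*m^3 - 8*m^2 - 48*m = (m)*(m^3 + 5*m^2 - 8*m - 48) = m*(m - 3)*(m^2 + 8*m + 16) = m*(m - 3)*(m + 4)*(m + 4)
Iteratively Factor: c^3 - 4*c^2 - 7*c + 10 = (c - 1)*(c^2 - 3*c - 10) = (c - 5)*(c - 1)*(c + 2)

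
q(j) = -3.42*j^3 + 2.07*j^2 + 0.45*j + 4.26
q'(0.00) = 0.45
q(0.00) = 4.26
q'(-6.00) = -393.75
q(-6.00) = 814.80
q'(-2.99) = -103.65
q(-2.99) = 112.84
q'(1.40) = -13.86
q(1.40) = -0.44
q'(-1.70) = -36.24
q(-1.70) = 26.28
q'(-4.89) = -265.13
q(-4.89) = 451.46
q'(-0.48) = -3.90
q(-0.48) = 4.90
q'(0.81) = -2.93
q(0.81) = 4.17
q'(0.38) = 0.54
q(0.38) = 4.54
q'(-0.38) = -2.60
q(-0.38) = 4.58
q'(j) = -10.26*j^2 + 4.14*j + 0.45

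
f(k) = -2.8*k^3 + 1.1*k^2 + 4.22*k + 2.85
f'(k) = -8.4*k^2 + 2.2*k + 4.22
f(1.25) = 4.38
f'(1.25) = -6.16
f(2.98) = -48.90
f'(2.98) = -63.82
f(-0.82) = 1.67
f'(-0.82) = -3.23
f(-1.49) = 8.27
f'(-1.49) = -17.71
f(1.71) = -0.72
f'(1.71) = -16.58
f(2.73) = -34.40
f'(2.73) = -52.38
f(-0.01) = 2.81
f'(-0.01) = 4.20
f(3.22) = -65.64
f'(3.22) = -75.79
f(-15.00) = 9637.05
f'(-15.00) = -1918.78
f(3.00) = -50.19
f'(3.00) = -64.78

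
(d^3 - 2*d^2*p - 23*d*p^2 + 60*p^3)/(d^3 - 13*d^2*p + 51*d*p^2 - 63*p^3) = (d^2 + d*p - 20*p^2)/(d^2 - 10*d*p + 21*p^2)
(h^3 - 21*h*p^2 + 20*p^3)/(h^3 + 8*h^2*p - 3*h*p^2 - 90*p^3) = (-h^2 + 5*h*p - 4*p^2)/(-h^2 - 3*h*p + 18*p^2)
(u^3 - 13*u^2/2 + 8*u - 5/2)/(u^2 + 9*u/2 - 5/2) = (u^2 - 6*u + 5)/(u + 5)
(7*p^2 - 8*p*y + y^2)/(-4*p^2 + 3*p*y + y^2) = (-7*p + y)/(4*p + y)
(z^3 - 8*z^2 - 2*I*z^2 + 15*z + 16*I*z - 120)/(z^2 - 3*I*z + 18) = (z^2 - z*(8 + 5*I) + 40*I)/(z - 6*I)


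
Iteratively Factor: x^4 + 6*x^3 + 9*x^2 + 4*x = (x + 1)*(x^3 + 5*x^2 + 4*x) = (x + 1)^2*(x^2 + 4*x) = x*(x + 1)^2*(x + 4)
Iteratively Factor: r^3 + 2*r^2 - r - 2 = (r + 2)*(r^2 - 1) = (r - 1)*(r + 2)*(r + 1)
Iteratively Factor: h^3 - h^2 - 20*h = (h - 5)*(h^2 + 4*h) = h*(h - 5)*(h + 4)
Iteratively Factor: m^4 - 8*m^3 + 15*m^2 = (m)*(m^3 - 8*m^2 + 15*m) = m*(m - 3)*(m^2 - 5*m) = m^2*(m - 3)*(m - 5)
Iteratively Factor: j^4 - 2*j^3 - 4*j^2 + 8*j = (j - 2)*(j^3 - 4*j) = (j - 2)^2*(j^2 + 2*j) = (j - 2)^2*(j + 2)*(j)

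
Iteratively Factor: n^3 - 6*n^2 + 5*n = (n)*(n^2 - 6*n + 5) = n*(n - 5)*(n - 1)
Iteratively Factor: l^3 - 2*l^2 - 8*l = (l)*(l^2 - 2*l - 8) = l*(l - 4)*(l + 2)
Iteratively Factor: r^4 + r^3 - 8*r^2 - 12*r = (r + 2)*(r^3 - r^2 - 6*r) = (r - 3)*(r + 2)*(r^2 + 2*r) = (r - 3)*(r + 2)^2*(r)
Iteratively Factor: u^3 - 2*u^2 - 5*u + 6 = (u + 2)*(u^2 - 4*u + 3) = (u - 3)*(u + 2)*(u - 1)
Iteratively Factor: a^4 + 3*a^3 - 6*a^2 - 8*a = (a)*(a^3 + 3*a^2 - 6*a - 8) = a*(a - 2)*(a^2 + 5*a + 4) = a*(a - 2)*(a + 1)*(a + 4)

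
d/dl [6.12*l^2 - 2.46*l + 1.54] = 12.24*l - 2.46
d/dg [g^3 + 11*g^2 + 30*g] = 3*g^2 + 22*g + 30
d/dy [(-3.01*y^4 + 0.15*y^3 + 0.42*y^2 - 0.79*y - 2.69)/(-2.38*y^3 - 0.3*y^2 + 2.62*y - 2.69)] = (7.1638*y^6 + 1.806*y^5 - 22.704*y^4 + 29.4132*y^3 - 19.5537*y^2 - 3.8736*y + 9.1729)/(5.6644*y^6 + 1.428*y^5 - 12.3812*y^4 + 11.2324*y^3 + 8.4784*y^2 - 14.0956*y + 7.2361)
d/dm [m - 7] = 1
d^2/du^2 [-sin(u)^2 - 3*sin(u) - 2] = 3*sin(u) - 2*cos(2*u)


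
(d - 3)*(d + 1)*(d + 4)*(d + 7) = d^4 + 9*d^3 + 3*d^2 - 89*d - 84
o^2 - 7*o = o*(o - 7)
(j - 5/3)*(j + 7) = j^2 + 16*j/3 - 35/3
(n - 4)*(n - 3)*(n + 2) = n^3 - 5*n^2 - 2*n + 24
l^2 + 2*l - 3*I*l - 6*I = (l + 2)*(l - 3*I)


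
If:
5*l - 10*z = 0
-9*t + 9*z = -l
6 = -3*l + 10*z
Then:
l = 3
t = 11/6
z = 3/2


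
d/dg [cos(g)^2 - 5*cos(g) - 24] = (5 - 2*cos(g))*sin(g)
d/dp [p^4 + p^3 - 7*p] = 4*p^3 + 3*p^2 - 7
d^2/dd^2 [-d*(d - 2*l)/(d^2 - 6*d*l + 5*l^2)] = 2*l*(-4*d^3 + 15*d^2*l - 30*d*l^2 + 35*l^3)/(d^6 - 18*d^5*l + 123*d^4*l^2 - 396*d^3*l^3 + 615*d^2*l^4 - 450*d*l^5 + 125*l^6)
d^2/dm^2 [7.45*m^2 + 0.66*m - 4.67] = 14.9000000000000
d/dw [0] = 0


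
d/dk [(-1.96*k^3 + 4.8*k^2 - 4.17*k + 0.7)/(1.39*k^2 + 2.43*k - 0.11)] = (-2.7244*k^4 - 9.5256*k^3 + 18.1071*k^2 - 3.002*k - 1.2423)/(1.9321*k^4 + 6.7554*k^3 + 5.5991*k^2 - 0.5346*k + 0.0121)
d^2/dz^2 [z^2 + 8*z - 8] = 2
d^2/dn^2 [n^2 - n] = 2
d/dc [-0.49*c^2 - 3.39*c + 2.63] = -0.98*c - 3.39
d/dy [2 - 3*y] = -3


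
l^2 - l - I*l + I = (l - 1)*(l - I)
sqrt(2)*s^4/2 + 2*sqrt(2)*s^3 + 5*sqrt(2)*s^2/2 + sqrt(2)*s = s*(s/2 + 1/2)*(s + 2)*(sqrt(2)*s + sqrt(2))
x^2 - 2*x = x*(x - 2)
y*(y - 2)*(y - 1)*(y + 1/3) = y^4 - 8*y^3/3 + y^2 + 2*y/3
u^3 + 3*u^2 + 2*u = u*(u + 1)*(u + 2)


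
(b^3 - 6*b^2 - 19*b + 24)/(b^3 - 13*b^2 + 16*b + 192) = (b - 1)/(b - 8)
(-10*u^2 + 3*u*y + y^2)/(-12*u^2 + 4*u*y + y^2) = (5*u + y)/(6*u + y)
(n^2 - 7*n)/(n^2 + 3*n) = (n - 7)/(n + 3)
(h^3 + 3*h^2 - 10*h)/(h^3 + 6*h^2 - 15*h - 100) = h*(h - 2)/(h^2 + h - 20)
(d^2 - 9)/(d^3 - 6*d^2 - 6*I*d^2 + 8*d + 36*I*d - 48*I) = (d^2 - 9)/(d^3 + d^2*(-6 - 6*I) + d*(8 + 36*I) - 48*I)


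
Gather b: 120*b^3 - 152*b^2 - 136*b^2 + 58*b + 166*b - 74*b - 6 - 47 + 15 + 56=120*b^3 - 288*b^2 + 150*b + 18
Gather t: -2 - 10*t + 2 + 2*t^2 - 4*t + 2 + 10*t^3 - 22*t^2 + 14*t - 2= 10*t^3 - 20*t^2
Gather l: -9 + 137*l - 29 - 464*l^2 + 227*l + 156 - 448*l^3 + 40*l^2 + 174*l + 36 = -448*l^3 - 424*l^2 + 538*l + 154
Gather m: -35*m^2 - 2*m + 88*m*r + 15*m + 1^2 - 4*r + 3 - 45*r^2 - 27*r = -35*m^2 + m*(88*r + 13) - 45*r^2 - 31*r + 4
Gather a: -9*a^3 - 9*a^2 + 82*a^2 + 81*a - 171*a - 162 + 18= -9*a^3 + 73*a^2 - 90*a - 144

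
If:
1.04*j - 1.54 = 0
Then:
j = 1.48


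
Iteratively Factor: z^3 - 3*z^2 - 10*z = (z + 2)*(z^2 - 5*z) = z*(z + 2)*(z - 5)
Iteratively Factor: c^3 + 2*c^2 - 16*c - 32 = (c + 4)*(c^2 - 2*c - 8) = (c + 2)*(c + 4)*(c - 4)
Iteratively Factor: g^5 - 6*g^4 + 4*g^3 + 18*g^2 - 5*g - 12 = (g - 1)*(g^4 - 5*g^3 - g^2 + 17*g + 12) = (g - 4)*(g - 1)*(g^3 - g^2 - 5*g - 3) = (g - 4)*(g - 1)*(g + 1)*(g^2 - 2*g - 3) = (g - 4)*(g - 1)*(g + 1)^2*(g - 3)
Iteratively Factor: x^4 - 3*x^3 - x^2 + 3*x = (x - 1)*(x^3 - 2*x^2 - 3*x) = (x - 1)*(x + 1)*(x^2 - 3*x) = x*(x - 1)*(x + 1)*(x - 3)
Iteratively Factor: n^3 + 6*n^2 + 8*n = (n)*(n^2 + 6*n + 8) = n*(n + 4)*(n + 2)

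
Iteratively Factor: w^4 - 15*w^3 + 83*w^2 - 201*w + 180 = (w - 3)*(w^3 - 12*w^2 + 47*w - 60) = (w - 5)*(w - 3)*(w^2 - 7*w + 12) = (w - 5)*(w - 3)^2*(w - 4)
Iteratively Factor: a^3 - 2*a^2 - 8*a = (a + 2)*(a^2 - 4*a) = (a - 4)*(a + 2)*(a)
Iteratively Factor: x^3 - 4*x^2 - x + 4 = (x - 4)*(x^2 - 1) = (x - 4)*(x + 1)*(x - 1)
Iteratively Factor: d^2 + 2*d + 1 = (d + 1)*(d + 1)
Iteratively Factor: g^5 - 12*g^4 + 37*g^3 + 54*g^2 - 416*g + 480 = (g - 2)*(g^4 - 10*g^3 + 17*g^2 + 88*g - 240) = (g - 5)*(g - 2)*(g^3 - 5*g^2 - 8*g + 48) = (g - 5)*(g - 4)*(g - 2)*(g^2 - g - 12) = (g - 5)*(g - 4)^2*(g - 2)*(g + 3)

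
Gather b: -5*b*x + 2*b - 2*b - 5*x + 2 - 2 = -5*b*x - 5*x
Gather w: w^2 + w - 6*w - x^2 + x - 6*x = w^2 - 5*w - x^2 - 5*x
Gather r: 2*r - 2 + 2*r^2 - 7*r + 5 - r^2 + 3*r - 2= r^2 - 2*r + 1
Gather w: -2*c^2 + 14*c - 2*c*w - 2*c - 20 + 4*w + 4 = -2*c^2 + 12*c + w*(4 - 2*c) - 16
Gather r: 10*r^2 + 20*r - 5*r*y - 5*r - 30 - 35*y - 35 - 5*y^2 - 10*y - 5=10*r^2 + r*(15 - 5*y) - 5*y^2 - 45*y - 70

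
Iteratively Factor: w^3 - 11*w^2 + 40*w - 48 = (w - 3)*(w^2 - 8*w + 16) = (w - 4)*(w - 3)*(w - 4)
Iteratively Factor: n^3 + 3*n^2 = (n + 3)*(n^2) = n*(n + 3)*(n)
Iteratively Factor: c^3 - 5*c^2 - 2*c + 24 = (c - 4)*(c^2 - c - 6) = (c - 4)*(c + 2)*(c - 3)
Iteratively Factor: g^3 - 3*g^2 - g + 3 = (g - 3)*(g^2 - 1) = (g - 3)*(g + 1)*(g - 1)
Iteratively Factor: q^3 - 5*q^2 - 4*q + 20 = (q - 5)*(q^2 - 4) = (q - 5)*(q - 2)*(q + 2)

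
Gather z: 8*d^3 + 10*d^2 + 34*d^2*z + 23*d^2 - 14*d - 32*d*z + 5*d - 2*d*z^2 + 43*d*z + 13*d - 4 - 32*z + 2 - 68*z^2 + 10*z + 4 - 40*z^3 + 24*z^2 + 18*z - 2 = 8*d^3 + 33*d^2 + 4*d - 40*z^3 + z^2*(-2*d - 44) + z*(34*d^2 + 11*d - 4)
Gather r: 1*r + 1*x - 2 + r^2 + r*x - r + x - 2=r^2 + r*x + 2*x - 4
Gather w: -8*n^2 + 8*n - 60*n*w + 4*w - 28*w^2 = -8*n^2 + 8*n - 28*w^2 + w*(4 - 60*n)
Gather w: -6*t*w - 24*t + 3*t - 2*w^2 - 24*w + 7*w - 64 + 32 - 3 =-21*t - 2*w^2 + w*(-6*t - 17) - 35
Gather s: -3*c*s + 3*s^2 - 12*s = 3*s^2 + s*(-3*c - 12)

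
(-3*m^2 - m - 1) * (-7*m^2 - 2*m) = 21*m^4 + 13*m^3 + 9*m^2 + 2*m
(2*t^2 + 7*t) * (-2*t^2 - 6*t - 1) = -4*t^4 - 26*t^3 - 44*t^2 - 7*t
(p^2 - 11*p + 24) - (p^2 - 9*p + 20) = 4 - 2*p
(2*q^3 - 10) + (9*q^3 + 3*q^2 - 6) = 11*q^3 + 3*q^2 - 16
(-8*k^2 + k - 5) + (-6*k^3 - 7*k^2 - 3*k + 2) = -6*k^3 - 15*k^2 - 2*k - 3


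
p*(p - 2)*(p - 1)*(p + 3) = p^4 - 7*p^2 + 6*p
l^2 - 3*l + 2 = (l - 2)*(l - 1)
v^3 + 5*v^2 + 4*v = v*(v + 1)*(v + 4)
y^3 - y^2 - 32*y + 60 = (y - 5)*(y - 2)*(y + 6)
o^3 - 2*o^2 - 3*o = o*(o - 3)*(o + 1)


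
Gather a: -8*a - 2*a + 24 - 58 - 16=-10*a - 50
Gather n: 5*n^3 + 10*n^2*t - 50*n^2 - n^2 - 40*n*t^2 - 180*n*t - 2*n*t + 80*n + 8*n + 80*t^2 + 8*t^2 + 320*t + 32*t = 5*n^3 + n^2*(10*t - 51) + n*(-40*t^2 - 182*t + 88) + 88*t^2 + 352*t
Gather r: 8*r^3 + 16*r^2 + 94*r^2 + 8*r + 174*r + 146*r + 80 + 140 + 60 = 8*r^3 + 110*r^2 + 328*r + 280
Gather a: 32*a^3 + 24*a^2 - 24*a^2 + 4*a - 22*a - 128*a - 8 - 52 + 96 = 32*a^3 - 146*a + 36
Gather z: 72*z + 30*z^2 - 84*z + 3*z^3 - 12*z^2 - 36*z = 3*z^3 + 18*z^2 - 48*z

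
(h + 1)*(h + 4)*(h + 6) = h^3 + 11*h^2 + 34*h + 24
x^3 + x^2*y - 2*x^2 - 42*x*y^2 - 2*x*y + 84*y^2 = (x - 2)*(x - 6*y)*(x + 7*y)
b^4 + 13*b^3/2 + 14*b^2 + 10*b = b*(b + 2)^2*(b + 5/2)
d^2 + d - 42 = (d - 6)*(d + 7)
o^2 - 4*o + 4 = (o - 2)^2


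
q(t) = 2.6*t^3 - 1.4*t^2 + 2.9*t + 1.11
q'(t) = 7.8*t^2 - 2.8*t + 2.9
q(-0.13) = 0.70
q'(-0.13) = 3.40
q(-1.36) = -11.96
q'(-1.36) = 21.13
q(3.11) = 74.80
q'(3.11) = 69.63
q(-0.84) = -3.85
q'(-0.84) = 10.76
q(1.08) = 5.88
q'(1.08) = 8.97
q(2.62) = 45.86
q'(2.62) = 49.11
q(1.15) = 6.55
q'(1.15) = 10.00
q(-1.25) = -9.78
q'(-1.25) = 18.59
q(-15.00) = -9132.39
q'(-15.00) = 1799.90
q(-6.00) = -628.29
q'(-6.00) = 300.50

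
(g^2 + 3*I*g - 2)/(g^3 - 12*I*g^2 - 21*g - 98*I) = (g + I)/(g^2 - 14*I*g - 49)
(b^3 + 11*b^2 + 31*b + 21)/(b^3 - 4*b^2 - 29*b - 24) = (b + 7)/(b - 8)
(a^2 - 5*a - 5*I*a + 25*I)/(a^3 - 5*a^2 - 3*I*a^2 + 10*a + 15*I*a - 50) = 1/(a + 2*I)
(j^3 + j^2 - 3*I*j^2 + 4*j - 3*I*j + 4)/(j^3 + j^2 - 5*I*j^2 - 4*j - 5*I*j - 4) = (j + I)/(j - I)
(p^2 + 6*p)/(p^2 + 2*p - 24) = p/(p - 4)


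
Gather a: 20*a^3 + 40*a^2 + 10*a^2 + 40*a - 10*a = 20*a^3 + 50*a^2 + 30*a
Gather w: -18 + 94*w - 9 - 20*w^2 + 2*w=-20*w^2 + 96*w - 27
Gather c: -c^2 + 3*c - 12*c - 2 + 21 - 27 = -c^2 - 9*c - 8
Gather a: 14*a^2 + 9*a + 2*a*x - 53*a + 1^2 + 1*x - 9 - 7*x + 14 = 14*a^2 + a*(2*x - 44) - 6*x + 6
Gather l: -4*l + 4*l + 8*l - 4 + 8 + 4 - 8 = 8*l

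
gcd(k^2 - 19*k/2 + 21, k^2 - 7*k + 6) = k - 6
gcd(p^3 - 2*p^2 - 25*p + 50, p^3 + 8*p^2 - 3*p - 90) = p + 5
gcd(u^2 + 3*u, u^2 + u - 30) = 1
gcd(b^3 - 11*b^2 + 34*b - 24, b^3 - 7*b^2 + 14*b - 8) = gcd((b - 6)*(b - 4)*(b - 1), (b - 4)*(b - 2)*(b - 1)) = b^2 - 5*b + 4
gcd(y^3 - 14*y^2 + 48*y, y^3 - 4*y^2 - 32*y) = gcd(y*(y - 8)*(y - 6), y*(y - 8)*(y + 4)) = y^2 - 8*y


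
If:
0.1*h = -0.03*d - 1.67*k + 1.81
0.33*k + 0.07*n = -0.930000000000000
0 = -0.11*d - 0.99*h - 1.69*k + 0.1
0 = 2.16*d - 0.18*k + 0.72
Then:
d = -0.23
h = -1.93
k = 1.20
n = -18.96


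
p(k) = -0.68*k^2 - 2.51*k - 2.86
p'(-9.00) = 9.73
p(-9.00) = -35.35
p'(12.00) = -18.83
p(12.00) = -130.90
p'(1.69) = -4.81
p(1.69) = -9.04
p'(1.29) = -4.26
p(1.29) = -7.23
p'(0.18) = -2.75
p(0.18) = -3.33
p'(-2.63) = 1.07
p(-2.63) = -0.96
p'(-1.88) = 0.05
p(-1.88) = -0.54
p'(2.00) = -5.23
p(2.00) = -10.60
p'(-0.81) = -1.41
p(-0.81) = -1.27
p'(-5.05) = 4.36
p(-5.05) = -7.53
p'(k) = -1.36*k - 2.51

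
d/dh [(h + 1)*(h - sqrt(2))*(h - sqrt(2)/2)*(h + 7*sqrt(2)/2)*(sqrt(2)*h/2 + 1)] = 5*sqrt(2)*h^4/2 + 2*sqrt(2)*h^3 + 12*h^3 - 33*sqrt(2)*h^2/4 + 9*h^2 - 12*h - 11*sqrt(2)*h/2 - 6 + 7*sqrt(2)/2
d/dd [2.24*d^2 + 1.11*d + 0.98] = 4.48*d + 1.11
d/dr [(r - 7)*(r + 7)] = 2*r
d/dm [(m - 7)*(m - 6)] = 2*m - 13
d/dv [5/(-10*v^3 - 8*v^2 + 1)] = 10*v*(15*v + 8)/(10*v^3 + 8*v^2 - 1)^2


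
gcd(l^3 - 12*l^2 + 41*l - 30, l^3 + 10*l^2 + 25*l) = 1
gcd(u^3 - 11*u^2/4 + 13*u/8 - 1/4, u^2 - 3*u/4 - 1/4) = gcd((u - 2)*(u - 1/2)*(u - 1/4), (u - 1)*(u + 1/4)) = 1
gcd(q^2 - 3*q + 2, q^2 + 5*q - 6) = q - 1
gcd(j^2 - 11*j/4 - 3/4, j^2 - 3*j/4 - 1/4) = j + 1/4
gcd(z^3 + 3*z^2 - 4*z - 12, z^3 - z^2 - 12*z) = z + 3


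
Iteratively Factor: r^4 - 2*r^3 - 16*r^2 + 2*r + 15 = (r + 3)*(r^3 - 5*r^2 - r + 5) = (r - 5)*(r + 3)*(r^2 - 1) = (r - 5)*(r + 1)*(r + 3)*(r - 1)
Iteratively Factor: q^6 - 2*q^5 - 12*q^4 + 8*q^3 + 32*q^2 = (q)*(q^5 - 2*q^4 - 12*q^3 + 8*q^2 + 32*q) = q*(q - 2)*(q^4 - 12*q^2 - 16*q) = q^2*(q - 2)*(q^3 - 12*q - 16) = q^2*(q - 4)*(q - 2)*(q^2 + 4*q + 4) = q^2*(q - 4)*(q - 2)*(q + 2)*(q + 2)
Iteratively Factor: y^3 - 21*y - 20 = (y - 5)*(y^2 + 5*y + 4) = (y - 5)*(y + 1)*(y + 4)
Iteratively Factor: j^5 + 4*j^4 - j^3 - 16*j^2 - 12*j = (j + 1)*(j^4 + 3*j^3 - 4*j^2 - 12*j) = (j + 1)*(j + 3)*(j^3 - 4*j) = (j + 1)*(j + 2)*(j + 3)*(j^2 - 2*j) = j*(j + 1)*(j + 2)*(j + 3)*(j - 2)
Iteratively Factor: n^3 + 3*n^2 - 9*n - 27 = (n - 3)*(n^2 + 6*n + 9) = (n - 3)*(n + 3)*(n + 3)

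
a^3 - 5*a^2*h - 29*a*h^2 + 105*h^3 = (a - 7*h)*(a - 3*h)*(a + 5*h)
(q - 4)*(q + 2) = q^2 - 2*q - 8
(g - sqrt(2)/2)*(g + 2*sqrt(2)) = g^2 + 3*sqrt(2)*g/2 - 2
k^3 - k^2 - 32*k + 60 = (k - 5)*(k - 2)*(k + 6)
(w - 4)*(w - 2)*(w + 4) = w^3 - 2*w^2 - 16*w + 32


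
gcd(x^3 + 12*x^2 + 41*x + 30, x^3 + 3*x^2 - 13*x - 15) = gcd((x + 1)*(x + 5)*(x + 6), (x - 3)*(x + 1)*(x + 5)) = x^2 + 6*x + 5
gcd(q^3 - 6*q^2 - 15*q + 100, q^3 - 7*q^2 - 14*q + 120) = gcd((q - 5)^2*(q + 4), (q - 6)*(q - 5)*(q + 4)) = q^2 - q - 20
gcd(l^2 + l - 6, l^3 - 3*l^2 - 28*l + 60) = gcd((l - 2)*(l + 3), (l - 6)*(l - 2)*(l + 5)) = l - 2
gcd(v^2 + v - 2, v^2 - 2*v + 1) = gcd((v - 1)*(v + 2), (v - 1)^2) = v - 1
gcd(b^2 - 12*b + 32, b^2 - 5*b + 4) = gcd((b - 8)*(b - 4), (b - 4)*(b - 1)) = b - 4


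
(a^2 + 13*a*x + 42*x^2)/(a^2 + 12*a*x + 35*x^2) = (a + 6*x)/(a + 5*x)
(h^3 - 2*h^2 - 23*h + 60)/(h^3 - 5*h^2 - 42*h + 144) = (h^2 + h - 20)/(h^2 - 2*h - 48)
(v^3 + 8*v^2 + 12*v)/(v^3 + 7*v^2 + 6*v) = (v + 2)/(v + 1)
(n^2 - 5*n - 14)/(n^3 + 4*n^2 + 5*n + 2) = (n - 7)/(n^2 + 2*n + 1)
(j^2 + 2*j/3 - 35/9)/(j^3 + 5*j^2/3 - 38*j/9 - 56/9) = (3*j - 5)/(3*j^2 - 2*j - 8)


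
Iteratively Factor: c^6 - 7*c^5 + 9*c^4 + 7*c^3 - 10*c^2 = (c - 2)*(c^5 - 5*c^4 - c^3 + 5*c^2) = c*(c - 2)*(c^4 - 5*c^3 - c^2 + 5*c) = c*(c - 5)*(c - 2)*(c^3 - c) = c*(c - 5)*(c - 2)*(c + 1)*(c^2 - c) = c*(c - 5)*(c - 2)*(c - 1)*(c + 1)*(c)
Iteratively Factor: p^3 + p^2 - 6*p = (p - 2)*(p^2 + 3*p) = p*(p - 2)*(p + 3)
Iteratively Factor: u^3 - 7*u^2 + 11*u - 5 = (u - 1)*(u^2 - 6*u + 5) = (u - 1)^2*(u - 5)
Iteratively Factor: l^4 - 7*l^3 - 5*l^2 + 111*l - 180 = (l + 4)*(l^3 - 11*l^2 + 39*l - 45) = (l - 5)*(l + 4)*(l^2 - 6*l + 9) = (l - 5)*(l - 3)*(l + 4)*(l - 3)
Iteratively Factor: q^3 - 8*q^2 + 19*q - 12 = (q - 1)*(q^2 - 7*q + 12) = (q - 4)*(q - 1)*(q - 3)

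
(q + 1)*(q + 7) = q^2 + 8*q + 7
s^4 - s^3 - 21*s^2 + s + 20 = (s - 5)*(s - 1)*(s + 1)*(s + 4)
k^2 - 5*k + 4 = (k - 4)*(k - 1)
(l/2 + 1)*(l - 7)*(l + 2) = l^3/2 - 3*l^2/2 - 12*l - 14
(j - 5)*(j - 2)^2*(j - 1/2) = j^4 - 19*j^3/2 + 57*j^2/2 - 32*j + 10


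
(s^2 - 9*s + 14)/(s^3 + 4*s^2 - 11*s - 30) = (s^2 - 9*s + 14)/(s^3 + 4*s^2 - 11*s - 30)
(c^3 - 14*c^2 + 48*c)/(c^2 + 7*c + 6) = c*(c^2 - 14*c + 48)/(c^2 + 7*c + 6)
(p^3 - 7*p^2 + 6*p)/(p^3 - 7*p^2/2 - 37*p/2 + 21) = 2*p/(2*p + 7)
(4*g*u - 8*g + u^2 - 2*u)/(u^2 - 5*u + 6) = (4*g + u)/(u - 3)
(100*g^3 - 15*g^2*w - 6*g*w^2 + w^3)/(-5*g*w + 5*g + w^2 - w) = (-20*g^2 - g*w + w^2)/(w - 1)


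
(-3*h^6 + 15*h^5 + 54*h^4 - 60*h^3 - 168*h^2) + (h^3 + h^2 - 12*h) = -3*h^6 + 15*h^5 + 54*h^4 - 59*h^3 - 167*h^2 - 12*h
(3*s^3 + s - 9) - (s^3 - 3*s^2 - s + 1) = 2*s^3 + 3*s^2 + 2*s - 10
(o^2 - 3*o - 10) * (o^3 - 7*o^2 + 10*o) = o^5 - 10*o^4 + 21*o^3 + 40*o^2 - 100*o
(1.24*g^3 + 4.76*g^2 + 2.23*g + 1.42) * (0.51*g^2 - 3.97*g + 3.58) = 0.6324*g^5 - 2.4952*g^4 - 13.3207*g^3 + 8.9119*g^2 + 2.346*g + 5.0836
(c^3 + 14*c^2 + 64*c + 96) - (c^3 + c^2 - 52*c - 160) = 13*c^2 + 116*c + 256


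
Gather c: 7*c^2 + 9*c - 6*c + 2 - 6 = 7*c^2 + 3*c - 4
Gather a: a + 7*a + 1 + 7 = 8*a + 8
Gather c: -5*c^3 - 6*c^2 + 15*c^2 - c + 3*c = -5*c^3 + 9*c^2 + 2*c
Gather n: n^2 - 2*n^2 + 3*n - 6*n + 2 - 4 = -n^2 - 3*n - 2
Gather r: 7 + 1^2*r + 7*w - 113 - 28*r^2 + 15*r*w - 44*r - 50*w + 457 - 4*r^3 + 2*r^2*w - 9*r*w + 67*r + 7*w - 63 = -4*r^3 + r^2*(2*w - 28) + r*(6*w + 24) - 36*w + 288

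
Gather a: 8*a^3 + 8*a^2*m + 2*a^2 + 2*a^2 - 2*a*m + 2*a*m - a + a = 8*a^3 + a^2*(8*m + 4)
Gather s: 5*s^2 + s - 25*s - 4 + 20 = 5*s^2 - 24*s + 16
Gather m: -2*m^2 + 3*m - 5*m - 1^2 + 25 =-2*m^2 - 2*m + 24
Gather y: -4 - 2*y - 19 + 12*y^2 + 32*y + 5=12*y^2 + 30*y - 18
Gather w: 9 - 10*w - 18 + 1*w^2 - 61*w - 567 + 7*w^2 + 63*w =8*w^2 - 8*w - 576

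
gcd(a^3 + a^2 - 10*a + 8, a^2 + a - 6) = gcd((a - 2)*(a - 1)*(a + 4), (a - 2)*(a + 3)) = a - 2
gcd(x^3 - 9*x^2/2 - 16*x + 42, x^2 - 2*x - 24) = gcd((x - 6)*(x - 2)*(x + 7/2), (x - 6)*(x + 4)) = x - 6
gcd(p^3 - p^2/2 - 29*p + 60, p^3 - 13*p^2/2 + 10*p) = p^2 - 13*p/2 + 10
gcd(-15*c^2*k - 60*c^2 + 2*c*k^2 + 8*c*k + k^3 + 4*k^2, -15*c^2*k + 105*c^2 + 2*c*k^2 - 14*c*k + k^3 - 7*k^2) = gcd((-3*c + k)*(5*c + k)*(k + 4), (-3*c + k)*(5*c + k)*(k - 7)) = 15*c^2 - 2*c*k - k^2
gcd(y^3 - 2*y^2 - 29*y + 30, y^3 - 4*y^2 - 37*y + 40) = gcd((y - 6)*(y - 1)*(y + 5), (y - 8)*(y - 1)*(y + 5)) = y^2 + 4*y - 5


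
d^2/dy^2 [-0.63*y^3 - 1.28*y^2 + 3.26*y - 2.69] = -3.78*y - 2.56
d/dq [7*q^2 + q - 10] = 14*q + 1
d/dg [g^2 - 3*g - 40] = 2*g - 3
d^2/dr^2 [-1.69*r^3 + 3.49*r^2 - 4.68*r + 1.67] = 6.98 - 10.14*r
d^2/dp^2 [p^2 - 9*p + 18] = 2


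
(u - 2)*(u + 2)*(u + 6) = u^3 + 6*u^2 - 4*u - 24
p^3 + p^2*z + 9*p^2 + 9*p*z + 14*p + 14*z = (p + 2)*(p + 7)*(p + z)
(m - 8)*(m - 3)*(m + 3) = m^3 - 8*m^2 - 9*m + 72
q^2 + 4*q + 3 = (q + 1)*(q + 3)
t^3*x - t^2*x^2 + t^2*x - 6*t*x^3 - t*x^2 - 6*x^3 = (t - 3*x)*(t + 2*x)*(t*x + x)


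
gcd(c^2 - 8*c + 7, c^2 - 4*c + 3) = c - 1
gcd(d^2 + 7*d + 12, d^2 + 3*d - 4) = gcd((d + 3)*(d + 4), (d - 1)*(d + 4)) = d + 4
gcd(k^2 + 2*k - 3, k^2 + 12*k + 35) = 1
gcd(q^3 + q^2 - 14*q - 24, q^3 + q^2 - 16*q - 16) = q - 4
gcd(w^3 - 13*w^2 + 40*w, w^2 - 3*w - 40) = w - 8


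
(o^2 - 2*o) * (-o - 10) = -o^3 - 8*o^2 + 20*o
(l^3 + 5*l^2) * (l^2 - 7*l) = l^5 - 2*l^4 - 35*l^3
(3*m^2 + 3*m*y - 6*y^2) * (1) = 3*m^2 + 3*m*y - 6*y^2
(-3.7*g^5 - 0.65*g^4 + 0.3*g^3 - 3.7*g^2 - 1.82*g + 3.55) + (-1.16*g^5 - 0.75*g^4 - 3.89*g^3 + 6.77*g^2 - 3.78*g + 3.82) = -4.86*g^5 - 1.4*g^4 - 3.59*g^3 + 3.07*g^2 - 5.6*g + 7.37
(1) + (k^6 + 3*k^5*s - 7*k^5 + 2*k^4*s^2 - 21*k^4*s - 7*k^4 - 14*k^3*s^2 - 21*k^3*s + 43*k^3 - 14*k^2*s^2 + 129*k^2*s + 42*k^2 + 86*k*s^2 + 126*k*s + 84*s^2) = k^6 + 3*k^5*s - 7*k^5 + 2*k^4*s^2 - 21*k^4*s - 7*k^4 - 14*k^3*s^2 - 21*k^3*s + 43*k^3 - 14*k^2*s^2 + 129*k^2*s + 42*k^2 + 86*k*s^2 + 126*k*s + 84*s^2 + 1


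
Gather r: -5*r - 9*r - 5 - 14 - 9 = -14*r - 28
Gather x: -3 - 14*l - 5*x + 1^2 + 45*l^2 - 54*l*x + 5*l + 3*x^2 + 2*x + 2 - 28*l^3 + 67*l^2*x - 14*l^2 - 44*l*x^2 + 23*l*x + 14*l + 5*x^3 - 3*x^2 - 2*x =-28*l^3 + 31*l^2 - 44*l*x^2 + 5*l + 5*x^3 + x*(67*l^2 - 31*l - 5)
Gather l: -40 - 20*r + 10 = -20*r - 30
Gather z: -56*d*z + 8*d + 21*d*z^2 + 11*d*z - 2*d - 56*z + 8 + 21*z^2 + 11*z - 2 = 6*d + z^2*(21*d + 21) + z*(-45*d - 45) + 6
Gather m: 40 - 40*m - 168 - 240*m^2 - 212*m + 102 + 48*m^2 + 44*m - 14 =-192*m^2 - 208*m - 40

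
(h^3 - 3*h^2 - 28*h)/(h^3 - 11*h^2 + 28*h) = (h + 4)/(h - 4)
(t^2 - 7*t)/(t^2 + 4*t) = (t - 7)/(t + 4)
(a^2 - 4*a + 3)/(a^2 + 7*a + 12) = (a^2 - 4*a + 3)/(a^2 + 7*a + 12)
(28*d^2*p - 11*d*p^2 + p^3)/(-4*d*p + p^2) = -7*d + p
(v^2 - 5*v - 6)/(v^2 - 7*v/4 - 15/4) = 4*(-v^2 + 5*v + 6)/(-4*v^2 + 7*v + 15)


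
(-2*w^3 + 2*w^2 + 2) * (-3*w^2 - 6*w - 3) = 6*w^5 + 6*w^4 - 6*w^3 - 12*w^2 - 12*w - 6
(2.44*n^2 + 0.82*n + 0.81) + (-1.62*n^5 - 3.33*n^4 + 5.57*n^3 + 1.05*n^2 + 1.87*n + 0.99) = -1.62*n^5 - 3.33*n^4 + 5.57*n^3 + 3.49*n^2 + 2.69*n + 1.8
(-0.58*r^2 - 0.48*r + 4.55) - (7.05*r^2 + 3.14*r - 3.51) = -7.63*r^2 - 3.62*r + 8.06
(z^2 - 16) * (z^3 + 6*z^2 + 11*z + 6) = z^5 + 6*z^4 - 5*z^3 - 90*z^2 - 176*z - 96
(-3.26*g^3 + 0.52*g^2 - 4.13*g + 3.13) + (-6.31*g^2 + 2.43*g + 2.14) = -3.26*g^3 - 5.79*g^2 - 1.7*g + 5.27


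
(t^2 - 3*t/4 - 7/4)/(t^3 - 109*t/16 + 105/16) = 4*(t + 1)/(4*t^2 + 7*t - 15)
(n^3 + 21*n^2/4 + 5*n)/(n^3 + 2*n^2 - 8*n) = (n + 5/4)/(n - 2)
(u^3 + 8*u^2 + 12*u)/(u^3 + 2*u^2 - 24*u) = (u + 2)/(u - 4)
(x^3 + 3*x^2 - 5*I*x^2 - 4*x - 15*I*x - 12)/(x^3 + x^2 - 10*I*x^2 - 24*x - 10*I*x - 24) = (x^2 + x*(3 - I) - 3*I)/(x^2 + x*(1 - 6*I) - 6*I)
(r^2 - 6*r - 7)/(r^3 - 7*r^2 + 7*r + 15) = (r - 7)/(r^2 - 8*r + 15)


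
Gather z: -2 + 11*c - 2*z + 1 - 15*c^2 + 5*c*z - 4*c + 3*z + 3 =-15*c^2 + 7*c + z*(5*c + 1) + 2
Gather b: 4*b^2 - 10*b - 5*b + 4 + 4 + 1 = 4*b^2 - 15*b + 9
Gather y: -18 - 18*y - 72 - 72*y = -90*y - 90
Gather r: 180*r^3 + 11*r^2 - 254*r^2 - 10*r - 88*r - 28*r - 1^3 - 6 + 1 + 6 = 180*r^3 - 243*r^2 - 126*r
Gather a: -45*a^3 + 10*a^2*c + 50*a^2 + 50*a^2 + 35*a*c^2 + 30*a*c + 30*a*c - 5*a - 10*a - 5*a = -45*a^3 + a^2*(10*c + 100) + a*(35*c^2 + 60*c - 20)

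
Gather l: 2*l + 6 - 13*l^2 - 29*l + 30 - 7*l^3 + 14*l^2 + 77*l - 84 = -7*l^3 + l^2 + 50*l - 48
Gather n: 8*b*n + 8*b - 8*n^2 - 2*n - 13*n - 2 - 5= 8*b - 8*n^2 + n*(8*b - 15) - 7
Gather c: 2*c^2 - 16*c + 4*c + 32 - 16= 2*c^2 - 12*c + 16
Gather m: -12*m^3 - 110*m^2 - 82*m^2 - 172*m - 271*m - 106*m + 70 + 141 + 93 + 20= -12*m^3 - 192*m^2 - 549*m + 324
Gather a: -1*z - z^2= -z^2 - z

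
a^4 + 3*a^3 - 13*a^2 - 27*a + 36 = (a - 3)*(a - 1)*(a + 3)*(a + 4)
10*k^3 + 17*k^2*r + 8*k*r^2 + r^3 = (k + r)*(2*k + r)*(5*k + r)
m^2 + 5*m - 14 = (m - 2)*(m + 7)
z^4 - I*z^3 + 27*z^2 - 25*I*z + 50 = (z - 5*I)*(z - 2*I)*(z + I)*(z + 5*I)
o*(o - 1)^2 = o^3 - 2*o^2 + o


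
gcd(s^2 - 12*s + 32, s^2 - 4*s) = s - 4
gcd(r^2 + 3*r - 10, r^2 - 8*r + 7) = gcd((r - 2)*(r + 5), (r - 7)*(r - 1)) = 1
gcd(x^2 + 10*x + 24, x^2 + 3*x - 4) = x + 4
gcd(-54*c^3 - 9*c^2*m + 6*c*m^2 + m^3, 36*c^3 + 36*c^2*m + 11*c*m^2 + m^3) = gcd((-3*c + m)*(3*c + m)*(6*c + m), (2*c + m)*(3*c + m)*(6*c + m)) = 18*c^2 + 9*c*m + m^2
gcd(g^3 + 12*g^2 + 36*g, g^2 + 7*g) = g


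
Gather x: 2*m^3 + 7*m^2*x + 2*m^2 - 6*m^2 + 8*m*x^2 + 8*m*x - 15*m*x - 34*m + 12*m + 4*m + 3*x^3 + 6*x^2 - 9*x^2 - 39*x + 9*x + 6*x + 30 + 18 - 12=2*m^3 - 4*m^2 - 18*m + 3*x^3 + x^2*(8*m - 3) + x*(7*m^2 - 7*m - 24) + 36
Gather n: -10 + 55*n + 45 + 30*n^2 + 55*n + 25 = 30*n^2 + 110*n + 60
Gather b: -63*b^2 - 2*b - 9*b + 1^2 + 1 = -63*b^2 - 11*b + 2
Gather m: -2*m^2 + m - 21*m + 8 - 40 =-2*m^2 - 20*m - 32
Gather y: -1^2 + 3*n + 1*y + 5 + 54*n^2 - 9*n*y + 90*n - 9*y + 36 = 54*n^2 + 93*n + y*(-9*n - 8) + 40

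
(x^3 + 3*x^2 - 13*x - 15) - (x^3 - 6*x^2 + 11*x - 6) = 9*x^2 - 24*x - 9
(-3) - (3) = -6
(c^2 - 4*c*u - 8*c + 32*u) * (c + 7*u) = c^3 + 3*c^2*u - 8*c^2 - 28*c*u^2 - 24*c*u + 224*u^2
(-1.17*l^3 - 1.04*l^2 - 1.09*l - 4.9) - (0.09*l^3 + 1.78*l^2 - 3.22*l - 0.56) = -1.26*l^3 - 2.82*l^2 + 2.13*l - 4.34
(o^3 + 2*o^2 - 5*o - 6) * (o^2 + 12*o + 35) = o^5 + 14*o^4 + 54*o^3 + 4*o^2 - 247*o - 210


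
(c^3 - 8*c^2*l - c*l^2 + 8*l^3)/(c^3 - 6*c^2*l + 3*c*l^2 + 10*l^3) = (c^2 - 9*c*l + 8*l^2)/(c^2 - 7*c*l + 10*l^2)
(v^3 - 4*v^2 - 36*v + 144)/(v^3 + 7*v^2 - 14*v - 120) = (v - 6)/(v + 5)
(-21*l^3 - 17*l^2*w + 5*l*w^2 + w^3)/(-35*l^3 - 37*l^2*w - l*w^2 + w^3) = (-21*l^2 + 4*l*w + w^2)/(-35*l^2 - 2*l*w + w^2)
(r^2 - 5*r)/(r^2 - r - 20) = r/(r + 4)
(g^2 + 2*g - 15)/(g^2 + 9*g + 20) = (g - 3)/(g + 4)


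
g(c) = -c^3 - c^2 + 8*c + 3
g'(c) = -3*c^2 - 2*c + 8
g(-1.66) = -8.46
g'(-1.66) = 3.05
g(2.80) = -4.39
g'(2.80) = -21.12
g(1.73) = 8.67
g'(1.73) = -4.44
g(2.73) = -2.96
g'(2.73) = -19.82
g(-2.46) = -7.84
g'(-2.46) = -5.23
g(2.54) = 0.48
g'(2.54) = -16.43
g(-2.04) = -8.99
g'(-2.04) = -0.40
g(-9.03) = 585.53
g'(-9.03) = -218.56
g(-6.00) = 135.00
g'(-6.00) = -88.00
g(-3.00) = -3.00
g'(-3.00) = -13.00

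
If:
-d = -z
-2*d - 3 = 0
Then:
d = -3/2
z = -3/2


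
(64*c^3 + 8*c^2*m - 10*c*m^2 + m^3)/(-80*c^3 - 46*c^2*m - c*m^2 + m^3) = (-4*c + m)/(5*c + m)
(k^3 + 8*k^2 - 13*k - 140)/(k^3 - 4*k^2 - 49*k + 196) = (k + 5)/(k - 7)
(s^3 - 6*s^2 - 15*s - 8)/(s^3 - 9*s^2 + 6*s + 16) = (s + 1)/(s - 2)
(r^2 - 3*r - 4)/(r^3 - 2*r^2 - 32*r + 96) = (r + 1)/(r^2 + 2*r - 24)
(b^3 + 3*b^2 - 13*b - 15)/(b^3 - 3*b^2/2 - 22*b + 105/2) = 2*(b + 1)/(2*b - 7)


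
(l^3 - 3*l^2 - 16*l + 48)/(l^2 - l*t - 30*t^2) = (-l^3 + 3*l^2 + 16*l - 48)/(-l^2 + l*t + 30*t^2)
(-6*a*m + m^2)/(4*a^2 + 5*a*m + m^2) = m*(-6*a + m)/(4*a^2 + 5*a*m + m^2)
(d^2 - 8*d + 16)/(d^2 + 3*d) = (d^2 - 8*d + 16)/(d*(d + 3))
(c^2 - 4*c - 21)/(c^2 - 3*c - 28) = (c + 3)/(c + 4)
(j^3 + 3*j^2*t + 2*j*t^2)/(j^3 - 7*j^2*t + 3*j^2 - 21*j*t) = (j^2 + 3*j*t + 2*t^2)/(j^2 - 7*j*t + 3*j - 21*t)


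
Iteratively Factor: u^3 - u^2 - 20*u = (u - 5)*(u^2 + 4*u) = u*(u - 5)*(u + 4)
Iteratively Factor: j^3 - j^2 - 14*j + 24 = (j - 3)*(j^2 + 2*j - 8) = (j - 3)*(j - 2)*(j + 4)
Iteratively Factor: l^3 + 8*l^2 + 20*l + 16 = (l + 4)*(l^2 + 4*l + 4) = (l + 2)*(l + 4)*(l + 2)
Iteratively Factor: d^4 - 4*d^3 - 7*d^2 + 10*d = (d - 5)*(d^3 + d^2 - 2*d) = (d - 5)*(d + 2)*(d^2 - d) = (d - 5)*(d - 1)*(d + 2)*(d)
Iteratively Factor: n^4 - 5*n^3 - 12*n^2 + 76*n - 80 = (n + 4)*(n^3 - 9*n^2 + 24*n - 20) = (n - 2)*(n + 4)*(n^2 - 7*n + 10) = (n - 5)*(n - 2)*(n + 4)*(n - 2)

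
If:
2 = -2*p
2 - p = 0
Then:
No Solution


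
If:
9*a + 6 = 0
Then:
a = -2/3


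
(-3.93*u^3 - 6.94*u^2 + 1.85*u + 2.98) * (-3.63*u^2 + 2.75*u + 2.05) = 14.2659*u^5 + 14.3847*u^4 - 33.857*u^3 - 19.9569*u^2 + 11.9875*u + 6.109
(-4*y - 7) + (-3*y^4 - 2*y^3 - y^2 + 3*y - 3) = -3*y^4 - 2*y^3 - y^2 - y - 10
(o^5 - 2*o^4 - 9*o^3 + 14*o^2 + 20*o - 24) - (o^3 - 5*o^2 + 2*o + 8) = o^5 - 2*o^4 - 10*o^3 + 19*o^2 + 18*o - 32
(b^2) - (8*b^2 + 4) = -7*b^2 - 4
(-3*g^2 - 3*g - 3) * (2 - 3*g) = 9*g^3 + 3*g^2 + 3*g - 6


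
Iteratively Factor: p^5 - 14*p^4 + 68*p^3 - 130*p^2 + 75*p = (p - 5)*(p^4 - 9*p^3 + 23*p^2 - 15*p) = (p - 5)^2*(p^3 - 4*p^2 + 3*p) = p*(p - 5)^2*(p^2 - 4*p + 3) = p*(p - 5)^2*(p - 1)*(p - 3)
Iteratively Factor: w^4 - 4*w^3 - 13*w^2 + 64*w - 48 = (w + 4)*(w^3 - 8*w^2 + 19*w - 12) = (w - 1)*(w + 4)*(w^2 - 7*w + 12) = (w - 4)*(w - 1)*(w + 4)*(w - 3)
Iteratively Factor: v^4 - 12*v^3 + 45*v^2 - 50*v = (v)*(v^3 - 12*v^2 + 45*v - 50) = v*(v - 5)*(v^2 - 7*v + 10) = v*(v - 5)*(v - 2)*(v - 5)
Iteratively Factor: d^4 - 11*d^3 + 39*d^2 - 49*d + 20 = (d - 4)*(d^3 - 7*d^2 + 11*d - 5) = (d - 4)*(d - 1)*(d^2 - 6*d + 5) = (d - 5)*(d - 4)*(d - 1)*(d - 1)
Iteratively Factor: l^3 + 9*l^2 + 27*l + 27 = (l + 3)*(l^2 + 6*l + 9) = (l + 3)^2*(l + 3)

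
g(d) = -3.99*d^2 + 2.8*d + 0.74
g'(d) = 2.8 - 7.98*d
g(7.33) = -193.11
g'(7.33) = -55.69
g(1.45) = -3.59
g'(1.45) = -8.77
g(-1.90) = -18.98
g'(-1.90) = 17.96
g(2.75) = -21.73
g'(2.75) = -19.14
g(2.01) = -9.75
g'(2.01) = -13.24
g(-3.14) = -47.39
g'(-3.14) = 27.86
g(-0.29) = -0.41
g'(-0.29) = 5.11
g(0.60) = 0.98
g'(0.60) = -1.99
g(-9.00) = -347.65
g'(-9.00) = 74.62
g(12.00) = -540.22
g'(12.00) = -92.96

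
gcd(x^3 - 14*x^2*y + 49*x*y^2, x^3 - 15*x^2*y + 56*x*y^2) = x^2 - 7*x*y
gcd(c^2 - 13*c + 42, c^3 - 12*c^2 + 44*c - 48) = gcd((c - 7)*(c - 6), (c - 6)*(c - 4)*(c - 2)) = c - 6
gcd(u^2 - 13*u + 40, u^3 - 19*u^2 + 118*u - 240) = u^2 - 13*u + 40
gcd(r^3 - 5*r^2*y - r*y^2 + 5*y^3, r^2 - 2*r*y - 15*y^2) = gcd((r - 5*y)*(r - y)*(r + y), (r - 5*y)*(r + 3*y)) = -r + 5*y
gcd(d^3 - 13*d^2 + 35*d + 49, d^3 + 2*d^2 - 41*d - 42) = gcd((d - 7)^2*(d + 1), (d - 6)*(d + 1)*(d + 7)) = d + 1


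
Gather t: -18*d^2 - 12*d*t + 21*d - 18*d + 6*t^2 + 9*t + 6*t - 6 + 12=-18*d^2 + 3*d + 6*t^2 + t*(15 - 12*d) + 6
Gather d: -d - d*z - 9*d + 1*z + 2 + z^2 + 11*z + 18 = d*(-z - 10) + z^2 + 12*z + 20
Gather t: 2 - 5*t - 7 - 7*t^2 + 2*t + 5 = -7*t^2 - 3*t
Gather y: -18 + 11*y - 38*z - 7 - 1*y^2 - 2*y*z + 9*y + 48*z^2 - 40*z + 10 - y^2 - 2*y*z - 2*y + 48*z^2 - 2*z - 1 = -2*y^2 + y*(18 - 4*z) + 96*z^2 - 80*z - 16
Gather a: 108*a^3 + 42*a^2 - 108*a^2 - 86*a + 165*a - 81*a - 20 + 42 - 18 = 108*a^3 - 66*a^2 - 2*a + 4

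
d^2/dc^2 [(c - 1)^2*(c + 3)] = 6*c + 2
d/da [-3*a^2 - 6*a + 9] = -6*a - 6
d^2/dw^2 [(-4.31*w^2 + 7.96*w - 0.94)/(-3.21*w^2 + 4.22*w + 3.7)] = (-47.2730279999998*w^3 + 365.254344*w^2 - 643.646088*w + 422.391232)/(33.076161*w^6 - 130.449906*w^5 + 57.119382*w^4 + 225.574192*w^3 - 65.83854*w^2 - 173.3154*w - 50.653)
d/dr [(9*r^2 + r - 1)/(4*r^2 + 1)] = (-4*r^2 + 26*r + 1)/(16*r^4 + 8*r^2 + 1)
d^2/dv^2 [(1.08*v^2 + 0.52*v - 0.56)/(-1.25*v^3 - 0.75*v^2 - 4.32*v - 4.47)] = (-3.375*v^6 - 4.87499999999999*v^5 + 42.567*v^4 + 104.9124*v^3 + 76.6242*v^2 + 2.57219999999997*v - 5.92883999999999)/(1.953125*v^9 + 3.515625*v^8 + 22.359375*v^7 + 45.675*v^6 + 102.41775*v^5 + 194.361525*v^4 + 242.446743*v^3 + 295.219809*v^2 + 258.952464*v + 89.314623)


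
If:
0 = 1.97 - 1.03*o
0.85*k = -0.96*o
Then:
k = -2.16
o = 1.91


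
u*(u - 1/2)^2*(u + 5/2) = u^4 + 3*u^3/2 - 9*u^2/4 + 5*u/8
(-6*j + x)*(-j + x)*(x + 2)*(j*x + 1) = 6*j^3*x^2 + 12*j^3*x - 7*j^2*x^3 - 14*j^2*x^2 + 6*j^2*x + 12*j^2 + j*x^4 + 2*j*x^3 - 7*j*x^2 - 14*j*x + x^3 + 2*x^2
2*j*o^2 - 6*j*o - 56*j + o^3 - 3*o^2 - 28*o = (2*j + o)*(o - 7)*(o + 4)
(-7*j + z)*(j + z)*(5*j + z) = -35*j^3 - 37*j^2*z - j*z^2 + z^3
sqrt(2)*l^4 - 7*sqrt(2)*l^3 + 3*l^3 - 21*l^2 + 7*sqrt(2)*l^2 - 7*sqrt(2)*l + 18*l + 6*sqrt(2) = (l - 6)*(l - 1)*(l + sqrt(2))*(sqrt(2)*l + 1)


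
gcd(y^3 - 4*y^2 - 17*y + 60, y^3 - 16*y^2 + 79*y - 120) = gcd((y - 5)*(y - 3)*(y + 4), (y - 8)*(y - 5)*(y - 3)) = y^2 - 8*y + 15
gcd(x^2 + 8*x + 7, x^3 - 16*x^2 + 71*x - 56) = 1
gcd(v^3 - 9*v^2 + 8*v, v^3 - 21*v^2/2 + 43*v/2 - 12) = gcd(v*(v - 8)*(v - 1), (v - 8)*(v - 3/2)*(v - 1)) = v^2 - 9*v + 8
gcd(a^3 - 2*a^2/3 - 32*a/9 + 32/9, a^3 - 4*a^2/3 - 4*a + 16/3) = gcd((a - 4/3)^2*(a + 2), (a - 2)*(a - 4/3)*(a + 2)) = a^2 + 2*a/3 - 8/3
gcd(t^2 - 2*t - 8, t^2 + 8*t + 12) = t + 2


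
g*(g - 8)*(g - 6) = g^3 - 14*g^2 + 48*g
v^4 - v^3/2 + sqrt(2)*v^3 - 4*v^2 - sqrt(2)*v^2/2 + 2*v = v*(v - 1/2)*(v - sqrt(2))*(v + 2*sqrt(2))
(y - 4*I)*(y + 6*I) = y^2 + 2*I*y + 24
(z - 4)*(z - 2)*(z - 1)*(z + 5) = z^4 - 2*z^3 - 21*z^2 + 62*z - 40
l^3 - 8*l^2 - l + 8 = (l - 8)*(l - 1)*(l + 1)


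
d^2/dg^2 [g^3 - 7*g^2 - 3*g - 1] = 6*g - 14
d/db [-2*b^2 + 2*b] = 2 - 4*b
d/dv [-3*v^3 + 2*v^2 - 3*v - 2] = -9*v^2 + 4*v - 3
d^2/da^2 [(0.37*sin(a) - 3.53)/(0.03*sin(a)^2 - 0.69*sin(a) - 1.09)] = (-0.000333*sin(a)^5 + 0.005049*sin(a)^4 - 0.291141*sin(a)^3 + 2.401572*sin(a)^2 - 2.58349*sin(a) - 4.148682)/(2.7e-5*sin(a)^6 - 0.001863*sin(a)^5 + 0.039906*sin(a)^4 - 0.193131*sin(a)^3 - 1.449918*sin(a)^2 - 2.459367*sin(a) - 1.295029)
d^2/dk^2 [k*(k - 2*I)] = 2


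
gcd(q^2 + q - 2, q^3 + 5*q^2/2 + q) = q + 2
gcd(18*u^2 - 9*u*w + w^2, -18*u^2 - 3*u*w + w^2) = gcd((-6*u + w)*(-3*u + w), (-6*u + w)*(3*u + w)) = 6*u - w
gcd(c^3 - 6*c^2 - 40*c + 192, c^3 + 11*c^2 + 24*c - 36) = c + 6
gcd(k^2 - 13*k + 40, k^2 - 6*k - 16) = k - 8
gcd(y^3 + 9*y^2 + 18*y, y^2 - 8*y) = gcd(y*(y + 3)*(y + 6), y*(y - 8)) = y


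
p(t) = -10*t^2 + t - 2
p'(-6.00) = 121.00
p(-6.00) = -368.00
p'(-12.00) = 241.00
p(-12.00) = -1454.00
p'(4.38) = -86.60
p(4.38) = -189.46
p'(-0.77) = 16.40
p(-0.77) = -8.70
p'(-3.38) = 68.60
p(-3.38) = -119.62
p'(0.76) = -14.20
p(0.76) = -7.02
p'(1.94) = -37.80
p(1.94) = -37.70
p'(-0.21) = 5.20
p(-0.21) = -2.65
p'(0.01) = 0.80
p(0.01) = -1.99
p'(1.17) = -22.40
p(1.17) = -14.52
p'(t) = 1 - 20*t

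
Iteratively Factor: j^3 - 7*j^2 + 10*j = (j - 2)*(j^2 - 5*j) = (j - 5)*(j - 2)*(j)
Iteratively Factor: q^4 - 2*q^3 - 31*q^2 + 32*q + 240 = (q + 3)*(q^3 - 5*q^2 - 16*q + 80) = (q - 4)*(q + 3)*(q^2 - q - 20) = (q - 4)*(q + 3)*(q + 4)*(q - 5)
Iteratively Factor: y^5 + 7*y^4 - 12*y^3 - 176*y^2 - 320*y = (y - 5)*(y^4 + 12*y^3 + 48*y^2 + 64*y) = (y - 5)*(y + 4)*(y^3 + 8*y^2 + 16*y) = y*(y - 5)*(y + 4)*(y^2 + 8*y + 16) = y*(y - 5)*(y + 4)^2*(y + 4)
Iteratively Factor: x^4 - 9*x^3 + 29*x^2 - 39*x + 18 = (x - 3)*(x^3 - 6*x^2 + 11*x - 6) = (x - 3)*(x - 2)*(x^2 - 4*x + 3) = (x - 3)*(x - 2)*(x - 1)*(x - 3)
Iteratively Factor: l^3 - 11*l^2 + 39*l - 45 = (l - 3)*(l^2 - 8*l + 15) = (l - 3)^2*(l - 5)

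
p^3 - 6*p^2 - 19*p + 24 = (p - 8)*(p - 1)*(p + 3)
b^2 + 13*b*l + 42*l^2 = (b + 6*l)*(b + 7*l)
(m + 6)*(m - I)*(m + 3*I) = m^3 + 6*m^2 + 2*I*m^2 + 3*m + 12*I*m + 18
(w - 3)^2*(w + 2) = w^3 - 4*w^2 - 3*w + 18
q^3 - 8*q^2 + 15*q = q*(q - 5)*(q - 3)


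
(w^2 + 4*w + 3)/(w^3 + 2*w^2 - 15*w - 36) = (w + 1)/(w^2 - w - 12)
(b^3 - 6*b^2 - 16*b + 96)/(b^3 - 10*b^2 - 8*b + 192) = (b - 4)/(b - 8)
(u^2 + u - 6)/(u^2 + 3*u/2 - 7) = 2*(u + 3)/(2*u + 7)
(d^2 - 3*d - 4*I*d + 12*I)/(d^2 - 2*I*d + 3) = (d^2 - 3*d - 4*I*d + 12*I)/(d^2 - 2*I*d + 3)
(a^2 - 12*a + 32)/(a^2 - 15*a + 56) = (a - 4)/(a - 7)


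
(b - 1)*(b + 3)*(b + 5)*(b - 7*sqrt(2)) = b^4 - 7*sqrt(2)*b^3 + 7*b^3 - 49*sqrt(2)*b^2 + 7*b^2 - 49*sqrt(2)*b - 15*b + 105*sqrt(2)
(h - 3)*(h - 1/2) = h^2 - 7*h/2 + 3/2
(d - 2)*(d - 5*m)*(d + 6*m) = d^3 + d^2*m - 2*d^2 - 30*d*m^2 - 2*d*m + 60*m^2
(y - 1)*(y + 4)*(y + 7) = y^3 + 10*y^2 + 17*y - 28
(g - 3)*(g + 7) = g^2 + 4*g - 21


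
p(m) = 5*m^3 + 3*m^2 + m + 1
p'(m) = 15*m^2 + 6*m + 1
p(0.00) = 1.00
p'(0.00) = 1.00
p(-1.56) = -12.24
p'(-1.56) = 28.14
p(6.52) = 1520.89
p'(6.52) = 677.78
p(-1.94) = -26.16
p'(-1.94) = 45.81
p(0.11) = 1.15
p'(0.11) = 1.84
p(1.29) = 18.02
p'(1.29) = 33.70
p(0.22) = 1.42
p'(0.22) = 3.05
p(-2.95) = -104.20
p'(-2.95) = 113.84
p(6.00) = 1195.00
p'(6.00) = 577.00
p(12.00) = 9085.00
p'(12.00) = 2233.00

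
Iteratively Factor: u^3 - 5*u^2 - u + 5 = (u + 1)*(u^2 - 6*u + 5) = (u - 5)*(u + 1)*(u - 1)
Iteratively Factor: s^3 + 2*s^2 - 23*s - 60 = (s + 4)*(s^2 - 2*s - 15) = (s + 3)*(s + 4)*(s - 5)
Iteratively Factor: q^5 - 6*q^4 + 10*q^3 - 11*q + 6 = (q - 3)*(q^4 - 3*q^3 + q^2 + 3*q - 2) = (q - 3)*(q + 1)*(q^3 - 4*q^2 + 5*q - 2) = (q - 3)*(q - 1)*(q + 1)*(q^2 - 3*q + 2) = (q - 3)*(q - 2)*(q - 1)*(q + 1)*(q - 1)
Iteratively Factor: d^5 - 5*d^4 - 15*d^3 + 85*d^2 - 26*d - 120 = (d + 1)*(d^4 - 6*d^3 - 9*d^2 + 94*d - 120) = (d - 3)*(d + 1)*(d^3 - 3*d^2 - 18*d + 40) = (d - 5)*(d - 3)*(d + 1)*(d^2 + 2*d - 8) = (d - 5)*(d - 3)*(d - 2)*(d + 1)*(d + 4)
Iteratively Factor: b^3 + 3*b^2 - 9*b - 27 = (b + 3)*(b^2 - 9) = (b + 3)^2*(b - 3)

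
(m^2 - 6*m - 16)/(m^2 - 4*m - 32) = (m + 2)/(m + 4)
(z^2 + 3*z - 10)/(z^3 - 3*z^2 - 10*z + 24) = (z + 5)/(z^2 - z - 12)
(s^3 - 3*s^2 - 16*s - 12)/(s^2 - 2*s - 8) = (s^2 - 5*s - 6)/(s - 4)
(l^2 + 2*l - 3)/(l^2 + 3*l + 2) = (l^2 + 2*l - 3)/(l^2 + 3*l + 2)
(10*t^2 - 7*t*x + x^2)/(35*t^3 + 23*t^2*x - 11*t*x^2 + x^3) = (-2*t + x)/(-7*t^2 - 6*t*x + x^2)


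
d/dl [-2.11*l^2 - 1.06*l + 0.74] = -4.22*l - 1.06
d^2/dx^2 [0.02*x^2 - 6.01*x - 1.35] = 0.0400000000000000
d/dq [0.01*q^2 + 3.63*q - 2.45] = 0.02*q + 3.63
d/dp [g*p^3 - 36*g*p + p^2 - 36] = 3*g*p^2 - 36*g + 2*p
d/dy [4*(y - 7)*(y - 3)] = 8*y - 40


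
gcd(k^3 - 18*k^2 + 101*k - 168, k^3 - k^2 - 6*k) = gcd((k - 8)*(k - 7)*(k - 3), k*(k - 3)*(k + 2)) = k - 3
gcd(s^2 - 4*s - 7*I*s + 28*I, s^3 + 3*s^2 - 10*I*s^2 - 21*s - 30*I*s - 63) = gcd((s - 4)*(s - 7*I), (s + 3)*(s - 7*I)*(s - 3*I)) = s - 7*I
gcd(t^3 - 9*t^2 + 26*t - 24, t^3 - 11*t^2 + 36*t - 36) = t^2 - 5*t + 6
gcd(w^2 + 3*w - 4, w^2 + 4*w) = w + 4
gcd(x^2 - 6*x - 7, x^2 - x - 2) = x + 1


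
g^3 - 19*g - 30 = (g - 5)*(g + 2)*(g + 3)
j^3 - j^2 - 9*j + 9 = (j - 3)*(j - 1)*(j + 3)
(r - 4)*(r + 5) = r^2 + r - 20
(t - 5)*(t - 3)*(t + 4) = t^3 - 4*t^2 - 17*t + 60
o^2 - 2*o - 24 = (o - 6)*(o + 4)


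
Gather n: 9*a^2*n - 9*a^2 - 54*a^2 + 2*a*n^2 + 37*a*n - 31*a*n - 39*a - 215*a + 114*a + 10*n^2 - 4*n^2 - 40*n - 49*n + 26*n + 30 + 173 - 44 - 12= -63*a^2 - 140*a + n^2*(2*a + 6) + n*(9*a^2 + 6*a - 63) + 147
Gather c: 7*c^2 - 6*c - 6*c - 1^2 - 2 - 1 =7*c^2 - 12*c - 4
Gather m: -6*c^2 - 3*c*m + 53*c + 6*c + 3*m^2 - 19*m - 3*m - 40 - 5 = -6*c^2 + 59*c + 3*m^2 + m*(-3*c - 22) - 45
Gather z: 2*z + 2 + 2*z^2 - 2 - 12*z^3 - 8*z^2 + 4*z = -12*z^3 - 6*z^2 + 6*z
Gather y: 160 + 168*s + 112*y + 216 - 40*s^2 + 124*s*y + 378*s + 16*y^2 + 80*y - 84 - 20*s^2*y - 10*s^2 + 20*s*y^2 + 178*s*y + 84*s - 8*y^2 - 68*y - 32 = -50*s^2 + 630*s + y^2*(20*s + 8) + y*(-20*s^2 + 302*s + 124) + 260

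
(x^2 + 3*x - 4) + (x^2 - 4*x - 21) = 2*x^2 - x - 25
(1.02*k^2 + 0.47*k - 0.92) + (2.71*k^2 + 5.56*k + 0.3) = 3.73*k^2 + 6.03*k - 0.62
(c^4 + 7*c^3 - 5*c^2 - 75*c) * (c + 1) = c^5 + 8*c^4 + 2*c^3 - 80*c^2 - 75*c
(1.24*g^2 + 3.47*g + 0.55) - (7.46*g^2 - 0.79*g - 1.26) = -6.22*g^2 + 4.26*g + 1.81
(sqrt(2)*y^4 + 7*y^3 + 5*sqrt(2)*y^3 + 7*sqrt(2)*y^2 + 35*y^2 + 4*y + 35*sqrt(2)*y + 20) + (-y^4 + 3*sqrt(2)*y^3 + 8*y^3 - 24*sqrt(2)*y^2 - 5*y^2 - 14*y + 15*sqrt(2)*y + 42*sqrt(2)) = -y^4 + sqrt(2)*y^4 + 8*sqrt(2)*y^3 + 15*y^3 - 17*sqrt(2)*y^2 + 30*y^2 - 10*y + 50*sqrt(2)*y + 20 + 42*sqrt(2)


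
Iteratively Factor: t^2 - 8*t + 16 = (t - 4)*(t - 4)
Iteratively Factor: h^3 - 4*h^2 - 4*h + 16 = (h + 2)*(h^2 - 6*h + 8) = (h - 4)*(h + 2)*(h - 2)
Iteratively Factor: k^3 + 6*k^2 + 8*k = (k + 2)*(k^2 + 4*k) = k*(k + 2)*(k + 4)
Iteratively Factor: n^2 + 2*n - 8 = (n + 4)*(n - 2)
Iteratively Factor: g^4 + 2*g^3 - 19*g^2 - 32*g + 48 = (g - 4)*(g^3 + 6*g^2 + 5*g - 12) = (g - 4)*(g - 1)*(g^2 + 7*g + 12) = (g - 4)*(g - 1)*(g + 3)*(g + 4)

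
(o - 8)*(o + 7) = o^2 - o - 56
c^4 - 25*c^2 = c^2*(c - 5)*(c + 5)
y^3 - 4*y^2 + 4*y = y*(y - 2)^2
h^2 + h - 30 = (h - 5)*(h + 6)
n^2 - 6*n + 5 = (n - 5)*(n - 1)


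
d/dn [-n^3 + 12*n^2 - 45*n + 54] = -3*n^2 + 24*n - 45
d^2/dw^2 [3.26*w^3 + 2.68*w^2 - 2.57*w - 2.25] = 19.56*w + 5.36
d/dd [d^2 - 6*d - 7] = 2*d - 6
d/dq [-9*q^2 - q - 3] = -18*q - 1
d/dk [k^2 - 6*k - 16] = 2*k - 6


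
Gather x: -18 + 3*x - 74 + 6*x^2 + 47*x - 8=6*x^2 + 50*x - 100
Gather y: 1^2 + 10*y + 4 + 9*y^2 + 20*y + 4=9*y^2 + 30*y + 9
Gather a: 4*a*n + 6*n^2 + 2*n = 4*a*n + 6*n^2 + 2*n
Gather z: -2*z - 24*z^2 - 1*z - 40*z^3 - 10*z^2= -40*z^3 - 34*z^2 - 3*z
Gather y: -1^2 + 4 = 3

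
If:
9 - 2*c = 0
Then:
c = 9/2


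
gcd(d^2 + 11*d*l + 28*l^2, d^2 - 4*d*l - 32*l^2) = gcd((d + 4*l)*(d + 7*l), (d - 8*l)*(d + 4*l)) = d + 4*l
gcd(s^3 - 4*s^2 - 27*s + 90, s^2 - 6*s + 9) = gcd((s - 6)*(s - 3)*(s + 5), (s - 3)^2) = s - 3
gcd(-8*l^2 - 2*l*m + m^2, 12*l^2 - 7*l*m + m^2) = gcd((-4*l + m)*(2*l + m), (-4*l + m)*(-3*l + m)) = 4*l - m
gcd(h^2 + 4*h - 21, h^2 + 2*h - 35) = h + 7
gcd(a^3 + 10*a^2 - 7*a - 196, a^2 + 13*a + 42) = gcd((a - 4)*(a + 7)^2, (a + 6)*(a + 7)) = a + 7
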